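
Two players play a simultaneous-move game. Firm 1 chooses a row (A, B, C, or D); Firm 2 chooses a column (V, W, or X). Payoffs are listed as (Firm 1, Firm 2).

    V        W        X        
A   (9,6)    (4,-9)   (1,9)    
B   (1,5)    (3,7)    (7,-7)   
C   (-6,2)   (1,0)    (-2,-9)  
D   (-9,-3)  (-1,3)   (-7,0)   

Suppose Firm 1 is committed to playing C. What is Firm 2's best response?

With Firm 1 fixed at C, Firm 2's payoffs are: V → 2, W → 0, X → -9.
The maximum is 2, achieved by V.

V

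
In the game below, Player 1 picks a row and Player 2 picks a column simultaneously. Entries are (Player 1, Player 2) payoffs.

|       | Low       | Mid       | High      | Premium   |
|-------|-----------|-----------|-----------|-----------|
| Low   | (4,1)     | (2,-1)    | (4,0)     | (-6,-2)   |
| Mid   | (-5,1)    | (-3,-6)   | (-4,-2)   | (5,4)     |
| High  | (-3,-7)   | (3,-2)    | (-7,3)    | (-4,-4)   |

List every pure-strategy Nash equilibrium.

Find each player's best response to every opponent strategy; NE are the intersections.
Player 1's best responses — vs Low: Low (payoff 4); vs Mid: High (payoff 3); vs High: Low (payoff 4); vs Premium: Mid (payoff 5).
Player 2's best responses — vs Low: Low (payoff 1); vs Mid: Premium (payoff 4); vs High: High (payoff 3).
Mutual best responses occur at (Low, Low) and (Mid, Premium); at each, neither player gains by switching.

(Low, Low) and (Mid, Premium)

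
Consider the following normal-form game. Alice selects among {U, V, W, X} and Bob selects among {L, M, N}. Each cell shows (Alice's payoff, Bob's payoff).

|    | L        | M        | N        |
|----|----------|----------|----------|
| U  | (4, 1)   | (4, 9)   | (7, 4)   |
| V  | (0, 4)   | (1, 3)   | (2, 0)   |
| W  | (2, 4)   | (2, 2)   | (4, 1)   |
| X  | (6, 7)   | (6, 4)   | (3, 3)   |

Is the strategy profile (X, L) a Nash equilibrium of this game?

Yes

Holding Bob at L: Alice gets 6 from X, versus 4 from U, 0 from V, 2 from W. No profitable deviation for Alice.
Holding Alice at X: Bob gets 7 from L, versus 4 from M, 3 from N. No profitable deviation for Bob either.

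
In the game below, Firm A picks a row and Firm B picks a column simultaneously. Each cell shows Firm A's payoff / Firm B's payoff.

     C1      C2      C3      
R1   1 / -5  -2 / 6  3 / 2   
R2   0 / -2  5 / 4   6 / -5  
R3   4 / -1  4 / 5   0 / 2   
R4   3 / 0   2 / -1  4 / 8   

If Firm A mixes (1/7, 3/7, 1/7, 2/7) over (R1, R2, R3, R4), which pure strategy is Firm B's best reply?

C2

Firm B's best reply maximizes expected payoff against the mix.
C1: (1/7)·(-5) + (3/7)·(-2) + (1/7)·(-1) + (2/7)·0 = -12/7
C2: (1/7)·6 + (3/7)·4 + (1/7)·5 + (2/7)·(-1) = 3
C3: (1/7)·2 + (3/7)·(-5) + (1/7)·2 + (2/7)·8 = 5/7
Highest expected payoff is 3, from C2.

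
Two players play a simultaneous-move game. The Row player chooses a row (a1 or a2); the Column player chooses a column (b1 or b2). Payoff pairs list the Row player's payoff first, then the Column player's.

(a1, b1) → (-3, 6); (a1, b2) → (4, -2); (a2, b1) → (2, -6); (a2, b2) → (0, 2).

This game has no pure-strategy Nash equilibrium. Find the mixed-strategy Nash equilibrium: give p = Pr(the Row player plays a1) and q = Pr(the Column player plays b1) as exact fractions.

In a mixed NE each player is indifferent between their pure strategies, so the opponent's mix sets the indifference.
The Column player indifferent between b1 and b2: p·6 + (1−p)·(-6) = p·(-2) + (1−p)·2 ⟹ (-6) + 12p = 2 + (-4)p ⟹ p = 1/2.
The Row player indifferent between a1 and a2: q·(-3) + (1−q)·4 = q·2 + (1−q)·0 ⟹ 4 + (-7)q = 0 + 2q ⟹ q = 4/9.

p = 1/2, q = 4/9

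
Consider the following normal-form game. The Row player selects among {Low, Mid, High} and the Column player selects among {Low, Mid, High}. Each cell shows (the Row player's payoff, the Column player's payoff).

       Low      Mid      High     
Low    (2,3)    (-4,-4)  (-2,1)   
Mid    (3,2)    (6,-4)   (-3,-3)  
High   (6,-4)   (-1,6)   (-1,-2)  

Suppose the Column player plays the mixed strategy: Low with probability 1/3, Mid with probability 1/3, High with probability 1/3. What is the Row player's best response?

Mid

The Row player's best reply maximizes expected payoff against the mix.
Low: (1/3)·2 + (1/3)·(-4) + (1/3)·(-2) = -4/3
Mid: (1/3)·3 + (1/3)·6 + (1/3)·(-3) = 2
High: (1/3)·6 + (1/3)·(-1) + (1/3)·(-1) = 4/3
Highest expected payoff is 2, from Mid.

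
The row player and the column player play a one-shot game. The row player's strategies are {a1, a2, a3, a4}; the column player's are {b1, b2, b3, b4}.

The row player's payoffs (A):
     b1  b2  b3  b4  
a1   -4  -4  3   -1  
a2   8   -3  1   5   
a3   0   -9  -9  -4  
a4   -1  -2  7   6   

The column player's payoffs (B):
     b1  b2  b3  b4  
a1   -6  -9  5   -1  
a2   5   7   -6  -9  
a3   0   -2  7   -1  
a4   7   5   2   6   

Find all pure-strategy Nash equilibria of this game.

There is no pure-strategy Nash equilibrium

A profile is a Nash equilibrium when each player is best-responding to the other.
The row player's best responses — vs b1: a2 (payoff 8); vs b2: a4 (payoff -2); vs b3: a4 (payoff 7); vs b4: a4 (payoff 6).
The column player's best responses — vs a1: b3 (payoff 5); vs a2: b2 (payoff 7); vs a3: b3 (payoff 7); vs a4: b1 (payoff 7).
No cell has both players best-responding. For instance, the row player's best reply to b2 is a4, but against a4 the column player prefers b1 over b2.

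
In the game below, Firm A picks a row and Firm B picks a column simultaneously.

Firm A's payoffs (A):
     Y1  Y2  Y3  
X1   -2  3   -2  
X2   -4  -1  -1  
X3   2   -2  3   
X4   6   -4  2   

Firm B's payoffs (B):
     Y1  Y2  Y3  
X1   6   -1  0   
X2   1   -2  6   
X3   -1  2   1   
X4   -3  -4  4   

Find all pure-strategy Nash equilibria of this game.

There is no pure-strategy Nash equilibrium

Check mutual best responses: a cell is a NE iff neither player can gain by unilaterally deviating.
Firm A's best responses — vs Y1: X4 (payoff 6); vs Y2: X1 (payoff 3); vs Y3: X3 (payoff 3).
Firm B's best responses — vs X1: Y1 (payoff 6); vs X2: Y3 (payoff 6); vs X3: Y2 (payoff 2); vs X4: Y3 (payoff 4).
No cell has both players best-responding. For instance, Firm A's best reply to Y3 is X3, but against X3 Firm B prefers Y2 over Y3.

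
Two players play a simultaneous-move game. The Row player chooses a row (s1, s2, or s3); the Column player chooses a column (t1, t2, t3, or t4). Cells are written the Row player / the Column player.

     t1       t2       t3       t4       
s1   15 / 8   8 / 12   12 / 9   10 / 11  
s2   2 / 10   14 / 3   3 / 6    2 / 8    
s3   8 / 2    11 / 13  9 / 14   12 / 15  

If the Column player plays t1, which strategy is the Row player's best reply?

s1

With the Column player fixed at t1, the Row player's payoffs are: s1 → 15, s2 → 2, s3 → 8.
The maximum is 15, achieved by s1.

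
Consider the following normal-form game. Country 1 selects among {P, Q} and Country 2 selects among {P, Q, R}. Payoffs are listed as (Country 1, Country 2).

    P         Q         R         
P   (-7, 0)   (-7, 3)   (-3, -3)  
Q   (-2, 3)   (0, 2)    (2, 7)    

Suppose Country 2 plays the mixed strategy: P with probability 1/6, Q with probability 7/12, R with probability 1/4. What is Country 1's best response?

Q

Country 1's best reply maximizes expected payoff against the mix.
P: (1/6)·(-7) + (7/12)·(-7) + (1/4)·(-3) = -6
Q: (1/6)·(-2) + (7/12)·0 + (1/4)·2 = 1/6
Highest expected payoff is 1/6, from Q.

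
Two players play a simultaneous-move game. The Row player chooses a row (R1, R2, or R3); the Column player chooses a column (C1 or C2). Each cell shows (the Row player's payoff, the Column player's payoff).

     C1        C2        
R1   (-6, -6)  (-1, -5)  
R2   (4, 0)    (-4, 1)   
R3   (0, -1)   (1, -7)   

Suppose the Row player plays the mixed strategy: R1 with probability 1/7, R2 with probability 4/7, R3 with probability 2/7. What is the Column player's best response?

C1

The Column player's best reply maximizes expected payoff against the mix.
C1: (1/7)·(-6) + (4/7)·0 + (2/7)·(-1) = -8/7
C2: (1/7)·(-5) + (4/7)·1 + (2/7)·(-7) = -15/7
Highest expected payoff is -8/7, from C1.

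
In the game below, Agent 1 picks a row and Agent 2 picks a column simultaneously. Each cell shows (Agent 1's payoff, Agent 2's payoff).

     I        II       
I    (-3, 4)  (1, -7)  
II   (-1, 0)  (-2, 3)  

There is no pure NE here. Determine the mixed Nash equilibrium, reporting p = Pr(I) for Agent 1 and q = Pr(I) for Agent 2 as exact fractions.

In a mixed NE each player is indifferent between their pure strategies, so the opponent's mix sets the indifference.
Agent 2 indifferent between I and II: p·4 + (1−p)·0 = p·(-7) + (1−p)·3 ⟹ 0 + 4p = 3 + (-10)p ⟹ p = 3/14.
Agent 1 indifferent between I and II: q·(-3) + (1−q)·1 = q·(-1) + (1−q)·(-2) ⟹ 1 + (-4)q = (-2) + 1q ⟹ q = 3/5.

p = 3/14, q = 3/5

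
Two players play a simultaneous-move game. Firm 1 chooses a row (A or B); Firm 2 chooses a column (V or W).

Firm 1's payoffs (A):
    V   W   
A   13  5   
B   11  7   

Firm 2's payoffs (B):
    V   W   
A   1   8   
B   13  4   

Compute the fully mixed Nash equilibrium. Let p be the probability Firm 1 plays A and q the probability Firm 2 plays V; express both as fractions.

In a mixed NE each player is indifferent between their pure strategies, so the opponent's mix sets the indifference.
Firm 2 indifferent between V and W: p·1 + (1−p)·13 = p·8 + (1−p)·4 ⟹ 13 + (-12)p = 4 + 4p ⟹ p = 9/16.
Firm 1 indifferent between A and B: q·13 + (1−q)·5 = q·11 + (1−q)·7 ⟹ 5 + 8q = 7 + 4q ⟹ q = 1/2.

p = 9/16, q = 1/2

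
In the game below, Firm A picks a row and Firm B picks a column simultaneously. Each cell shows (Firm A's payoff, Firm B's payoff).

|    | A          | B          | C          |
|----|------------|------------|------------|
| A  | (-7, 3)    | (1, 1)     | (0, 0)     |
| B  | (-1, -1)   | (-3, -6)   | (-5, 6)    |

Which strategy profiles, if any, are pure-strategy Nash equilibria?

There is no pure-strategy Nash equilibrium

Find each player's best response to every opponent strategy; NE are the intersections.
Firm A's best responses — vs A: B (payoff -1); vs B: A (payoff 1); vs C: A (payoff 0).
Firm B's best responses — vs A: A (payoff 3); vs B: C (payoff 6).
No cell has both players best-responding. For instance, Firm A's best reply to A is B, but against B Firm B prefers C over A.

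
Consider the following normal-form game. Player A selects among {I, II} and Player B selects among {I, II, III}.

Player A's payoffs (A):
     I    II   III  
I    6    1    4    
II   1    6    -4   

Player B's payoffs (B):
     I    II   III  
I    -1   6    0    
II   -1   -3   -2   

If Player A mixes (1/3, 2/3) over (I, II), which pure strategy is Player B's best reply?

II

Compute Player B's expected payoff from each pure strategy against the given mix.
I: (1/3)·(-1) + (2/3)·(-1) = -1
II: (1/3)·6 + (2/3)·(-3) = 0
III: (1/3)·0 + (2/3)·(-2) = -4/3
Highest expected payoff is 0, from II.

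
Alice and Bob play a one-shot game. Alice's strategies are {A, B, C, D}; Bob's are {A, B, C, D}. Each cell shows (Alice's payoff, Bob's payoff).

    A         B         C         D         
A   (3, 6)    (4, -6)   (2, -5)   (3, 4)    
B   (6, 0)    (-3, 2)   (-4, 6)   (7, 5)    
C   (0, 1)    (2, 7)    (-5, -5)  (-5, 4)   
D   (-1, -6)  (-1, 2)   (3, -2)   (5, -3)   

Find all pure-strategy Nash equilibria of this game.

Check mutual best responses: a cell is a NE iff neither player can gain by unilaterally deviating.
Alice's best responses — vs A: B (payoff 6); vs B: A (payoff 4); vs C: D (payoff 3); vs D: B (payoff 7).
Bob's best responses — vs A: A (payoff 6); vs B: C (payoff 6); vs C: B (payoff 7); vs D: B (payoff 2).
No cell has both players best-responding. For instance, Alice's best reply to B is A, but against A Bob prefers A over B.

None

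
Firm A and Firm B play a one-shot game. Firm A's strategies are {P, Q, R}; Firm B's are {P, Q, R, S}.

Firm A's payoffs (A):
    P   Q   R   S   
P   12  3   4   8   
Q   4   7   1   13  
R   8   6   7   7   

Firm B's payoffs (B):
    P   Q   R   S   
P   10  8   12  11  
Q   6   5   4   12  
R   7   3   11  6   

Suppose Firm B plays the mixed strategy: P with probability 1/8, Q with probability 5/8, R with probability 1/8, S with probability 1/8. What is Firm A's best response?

Q

Compute Firm A's expected payoff from each pure strategy against the given mix.
P: (1/8)·12 + (5/8)·3 + (1/8)·4 + (1/8)·8 = 39/8
Q: (1/8)·4 + (5/8)·7 + (1/8)·1 + (1/8)·13 = 53/8
R: (1/8)·8 + (5/8)·6 + (1/8)·7 + (1/8)·7 = 13/2
Highest expected payoff is 53/8, from Q.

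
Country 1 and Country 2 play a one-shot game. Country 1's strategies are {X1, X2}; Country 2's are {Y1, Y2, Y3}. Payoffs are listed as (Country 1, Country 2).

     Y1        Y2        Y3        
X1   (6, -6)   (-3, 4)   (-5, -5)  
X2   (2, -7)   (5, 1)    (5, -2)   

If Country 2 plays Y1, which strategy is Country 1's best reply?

X1

With Country 2 fixed at Y1, Country 1's payoffs are: X1 → 6, X2 → 2.
The maximum is 6, achieved by X1.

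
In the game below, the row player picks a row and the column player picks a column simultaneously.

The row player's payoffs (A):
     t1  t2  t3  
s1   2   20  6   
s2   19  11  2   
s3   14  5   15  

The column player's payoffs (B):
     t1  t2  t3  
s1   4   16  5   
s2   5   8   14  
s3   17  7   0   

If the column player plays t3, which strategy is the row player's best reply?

s3

With the column player fixed at t3, the row player's payoffs are: s1 → 6, s2 → 2, s3 → 15.
The maximum is 15, achieved by s3.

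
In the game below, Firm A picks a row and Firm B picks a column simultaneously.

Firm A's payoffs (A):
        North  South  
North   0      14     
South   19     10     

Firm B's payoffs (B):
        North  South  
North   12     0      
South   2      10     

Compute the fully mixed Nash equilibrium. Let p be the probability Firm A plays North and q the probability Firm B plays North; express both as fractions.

p = 2/5, q = 4/23

Each player's mixing probability is pinned down by making the *other* player indifferent.
Firm B indifferent between North and South: p·12 + (1−p)·2 = p·0 + (1−p)·10 ⟹ 2 + 10p = 10 + (-10)p ⟹ p = 2/5.
Firm A indifferent between North and South: q·0 + (1−q)·14 = q·19 + (1−q)·10 ⟹ 14 + (-14)q = 10 + 9q ⟹ q = 4/23.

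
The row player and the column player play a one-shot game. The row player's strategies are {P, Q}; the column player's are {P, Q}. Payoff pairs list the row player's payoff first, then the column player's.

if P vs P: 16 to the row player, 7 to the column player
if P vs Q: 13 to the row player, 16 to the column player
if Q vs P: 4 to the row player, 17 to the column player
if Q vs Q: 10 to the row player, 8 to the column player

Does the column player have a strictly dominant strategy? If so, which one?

No strictly dominant strategy

A strategy is strictly dominant if it gives the column player a strictly higher payoff than every other strategy, against every choice by the opponent.
P is not dominant: against P, Q gives 16 > 7.
Q is not dominant: against Q, P gives 17 > 8.
No single strategy is best against every opponent action.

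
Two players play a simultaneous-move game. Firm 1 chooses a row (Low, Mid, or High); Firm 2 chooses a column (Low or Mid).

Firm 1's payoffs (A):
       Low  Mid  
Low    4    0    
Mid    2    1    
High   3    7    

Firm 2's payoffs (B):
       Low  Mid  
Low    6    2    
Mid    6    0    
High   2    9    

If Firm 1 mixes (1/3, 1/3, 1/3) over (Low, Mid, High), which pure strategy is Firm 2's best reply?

Low

Firm 2's best reply maximizes expected payoff against the mix.
Low: (1/3)·6 + (1/3)·6 + (1/3)·2 = 14/3
Mid: (1/3)·2 + (1/3)·0 + (1/3)·9 = 11/3
Highest expected payoff is 14/3, from Low.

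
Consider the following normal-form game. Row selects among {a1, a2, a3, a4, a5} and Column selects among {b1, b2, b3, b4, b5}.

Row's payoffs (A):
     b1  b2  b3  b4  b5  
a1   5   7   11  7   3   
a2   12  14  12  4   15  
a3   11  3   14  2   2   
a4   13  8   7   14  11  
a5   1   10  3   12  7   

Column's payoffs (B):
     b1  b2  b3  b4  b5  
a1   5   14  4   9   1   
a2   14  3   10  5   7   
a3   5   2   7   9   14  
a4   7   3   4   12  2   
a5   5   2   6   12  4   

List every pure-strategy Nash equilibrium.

(a4, b4)

Check mutual best responses: a cell is a NE iff neither player can gain by unilaterally deviating.
Row's best responses — vs b1: a4 (payoff 13); vs b2: a2 (payoff 14); vs b3: a3 (payoff 14); vs b4: a4 (payoff 14); vs b5: a2 (payoff 15).
Column's best responses — vs a1: b2 (payoff 14); vs a2: b1 (payoff 14); vs a3: b5 (payoff 14); vs a4: b4 (payoff 12); vs a5: b4 (payoff 12).
The only mutual best response is (a4, b4); neither player gains by switching there.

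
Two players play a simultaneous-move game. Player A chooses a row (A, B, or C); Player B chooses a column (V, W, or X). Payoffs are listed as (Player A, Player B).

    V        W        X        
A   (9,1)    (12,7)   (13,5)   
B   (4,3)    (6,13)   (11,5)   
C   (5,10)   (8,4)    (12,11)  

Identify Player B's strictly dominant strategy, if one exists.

A strategy is strictly dominant if it gives Player B a strictly higher payoff than every other strategy, against every choice by the opponent.
V is not dominant: against A, W gives 7 > 1.
W is not dominant: against C, V gives 10 > 4.
X is not dominant: against A, W gives 7 > 5.
No single strategy is best against every opponent action.

None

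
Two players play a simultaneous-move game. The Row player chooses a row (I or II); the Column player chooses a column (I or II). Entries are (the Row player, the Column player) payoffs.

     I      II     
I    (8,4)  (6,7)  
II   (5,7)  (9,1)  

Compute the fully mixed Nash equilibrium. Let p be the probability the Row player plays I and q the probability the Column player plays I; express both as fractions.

p = 2/3, q = 1/2

Each player's mixing probability is pinned down by making the *other* player indifferent.
The Column player indifferent between I and II: p·4 + (1−p)·7 = p·7 + (1−p)·1 ⟹ 7 + (-3)p = 1 + 6p ⟹ p = 2/3.
The Row player indifferent between I and II: q·8 + (1−q)·6 = q·5 + (1−q)·9 ⟹ 6 + 2q = 9 + (-4)q ⟹ q = 1/2.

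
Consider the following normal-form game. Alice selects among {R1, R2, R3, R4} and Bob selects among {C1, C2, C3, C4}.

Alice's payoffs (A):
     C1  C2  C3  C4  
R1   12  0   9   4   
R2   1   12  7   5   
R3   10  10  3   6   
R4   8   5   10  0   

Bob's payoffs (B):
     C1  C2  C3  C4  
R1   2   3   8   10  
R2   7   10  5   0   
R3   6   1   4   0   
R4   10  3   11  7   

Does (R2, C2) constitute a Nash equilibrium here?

Holding Bob at C2: Alice gets 12 from R2, versus 0 from R1, 10 from R3, 5 from R4. No profitable deviation for Alice.
Holding Alice at R2: Bob gets 10 from C2, versus 7 from C1, 5 from C3, 0 from C4. No profitable deviation for Bob either.

Yes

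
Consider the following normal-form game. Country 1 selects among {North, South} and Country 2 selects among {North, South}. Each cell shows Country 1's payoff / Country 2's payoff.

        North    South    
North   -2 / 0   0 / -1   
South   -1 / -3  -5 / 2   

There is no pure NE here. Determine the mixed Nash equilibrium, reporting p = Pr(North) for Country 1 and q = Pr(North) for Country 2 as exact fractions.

Each player's mixing probability is pinned down by making the *other* player indifferent.
Country 2 indifferent between North and South: p·0 + (1−p)·(-3) = p·(-1) + (1−p)·2 ⟹ (-3) + 3p = 2 + (-3)p ⟹ p = 5/6.
Country 1 indifferent between North and South: q·(-2) + (1−q)·0 = q·(-1) + (1−q)·(-5) ⟹ 0 + (-2)q = (-5) + 4q ⟹ q = 5/6.

p = 5/6, q = 5/6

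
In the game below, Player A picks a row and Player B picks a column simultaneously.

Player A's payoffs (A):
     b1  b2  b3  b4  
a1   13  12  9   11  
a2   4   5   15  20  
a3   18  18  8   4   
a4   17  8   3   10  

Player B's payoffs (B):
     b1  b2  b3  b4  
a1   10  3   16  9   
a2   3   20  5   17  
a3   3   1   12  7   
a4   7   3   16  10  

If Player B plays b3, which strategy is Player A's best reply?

a2

With Player B fixed at b3, Player A's payoffs are: a1 → 9, a2 → 15, a3 → 8, a4 → 3.
The maximum is 15, achieved by a2.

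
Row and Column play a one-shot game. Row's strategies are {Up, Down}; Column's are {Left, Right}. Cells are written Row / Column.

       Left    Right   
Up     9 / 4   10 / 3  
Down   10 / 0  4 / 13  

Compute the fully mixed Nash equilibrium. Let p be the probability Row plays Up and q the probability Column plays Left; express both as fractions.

Each player's mixing probability is pinned down by making the *other* player indifferent.
Column indifferent between Left and Right: p·4 + (1−p)·0 = p·3 + (1−p)·13 ⟹ 0 + 4p = 13 + (-10)p ⟹ p = 13/14.
Row indifferent between Up and Down: q·9 + (1−q)·10 = q·10 + (1−q)·4 ⟹ 10 + (-1)q = 4 + 6q ⟹ q = 6/7.

p = 13/14, q = 6/7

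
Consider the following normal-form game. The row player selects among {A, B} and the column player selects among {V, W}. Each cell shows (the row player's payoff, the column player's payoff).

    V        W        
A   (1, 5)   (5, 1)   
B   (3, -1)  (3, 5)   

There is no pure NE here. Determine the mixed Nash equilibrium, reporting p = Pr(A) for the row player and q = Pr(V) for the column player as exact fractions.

Each player's mixing probability is pinned down by making the *other* player indifferent.
The column player indifferent between V and W: p·5 + (1−p)·(-1) = p·1 + (1−p)·5 ⟹ (-1) + 6p = 5 + (-4)p ⟹ p = 3/5.
The row player indifferent between A and B: q·1 + (1−q)·5 = q·3 + (1−q)·3 ⟹ 5 + (-4)q = 3 + 0q ⟹ q = 1/2.

p = 3/5, q = 1/2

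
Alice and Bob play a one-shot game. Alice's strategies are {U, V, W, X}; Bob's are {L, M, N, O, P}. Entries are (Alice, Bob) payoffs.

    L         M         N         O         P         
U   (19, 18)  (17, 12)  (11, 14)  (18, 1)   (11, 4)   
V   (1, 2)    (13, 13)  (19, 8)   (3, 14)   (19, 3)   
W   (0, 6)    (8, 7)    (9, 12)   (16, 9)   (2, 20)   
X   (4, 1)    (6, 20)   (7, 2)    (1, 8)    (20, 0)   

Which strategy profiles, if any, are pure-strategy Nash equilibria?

(U, L)

Check mutual best responses: a cell is a NE iff neither player can gain by unilaterally deviating.
Alice's best responses — vs L: U (payoff 19); vs M: U (payoff 17); vs N: V (payoff 19); vs O: U (payoff 18); vs P: X (payoff 20).
Bob's best responses — vs U: L (payoff 18); vs V: O (payoff 14); vs W: P (payoff 20); vs X: M (payoff 20).
The only mutual best response is (U, L); neither player gains by switching there.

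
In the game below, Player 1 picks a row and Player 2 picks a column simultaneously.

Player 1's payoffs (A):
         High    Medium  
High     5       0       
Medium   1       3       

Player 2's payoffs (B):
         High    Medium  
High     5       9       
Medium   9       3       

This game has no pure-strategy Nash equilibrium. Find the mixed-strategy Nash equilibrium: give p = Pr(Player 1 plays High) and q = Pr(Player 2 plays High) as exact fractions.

Each player's mixing probability is pinned down by making the *other* player indifferent.
Player 2 indifferent between High and Medium: p·5 + (1−p)·9 = p·9 + (1−p)·3 ⟹ 9 + (-4)p = 3 + 6p ⟹ p = 3/5.
Player 1 indifferent between High and Medium: q·5 + (1−q)·0 = q·1 + (1−q)·3 ⟹ 0 + 5q = 3 + (-2)q ⟹ q = 3/7.

p = 3/5, q = 3/7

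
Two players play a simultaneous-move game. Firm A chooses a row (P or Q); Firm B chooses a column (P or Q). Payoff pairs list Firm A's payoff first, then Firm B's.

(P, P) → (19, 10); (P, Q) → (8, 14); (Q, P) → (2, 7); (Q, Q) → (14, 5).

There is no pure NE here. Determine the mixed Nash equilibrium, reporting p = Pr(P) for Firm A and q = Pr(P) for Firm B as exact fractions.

p = 1/3, q = 6/23

In a mixed NE each player is indifferent between their pure strategies, so the opponent's mix sets the indifference.
Firm B indifferent between P and Q: p·10 + (1−p)·7 = p·14 + (1−p)·5 ⟹ 7 + 3p = 5 + 9p ⟹ p = 1/3.
Firm A indifferent between P and Q: q·19 + (1−q)·8 = q·2 + (1−q)·14 ⟹ 8 + 11q = 14 + (-12)q ⟹ q = 6/23.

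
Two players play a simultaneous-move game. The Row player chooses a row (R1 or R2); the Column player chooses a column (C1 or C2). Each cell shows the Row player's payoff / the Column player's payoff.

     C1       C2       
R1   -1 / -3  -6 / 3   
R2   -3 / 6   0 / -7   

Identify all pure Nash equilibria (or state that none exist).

There is no pure-strategy Nash equilibrium

A profile is a Nash equilibrium when each player is best-responding to the other.
The Row player's best responses — vs C1: R1 (payoff -1); vs C2: R2 (payoff 0).
The Column player's best responses — vs R1: C2 (payoff 3); vs R2: C1 (payoff 6).
No cell has both players best-responding. For instance, the Row player's best reply to C1 is R1, but against R1 the Column player prefers C2 over C1.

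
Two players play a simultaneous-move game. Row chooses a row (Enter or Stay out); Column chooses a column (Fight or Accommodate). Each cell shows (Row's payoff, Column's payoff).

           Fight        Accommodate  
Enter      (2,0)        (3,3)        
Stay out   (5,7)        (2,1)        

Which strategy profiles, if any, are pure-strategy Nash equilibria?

Find each player's best response to every opponent strategy; NE are the intersections.
Row's best responses — vs Fight: Stay out (payoff 5); vs Accommodate: Enter (payoff 3).
Column's best responses — vs Enter: Accommodate (payoff 3); vs Stay out: Fight (payoff 7).
Mutual best responses occur at (Enter, Accommodate) and (Stay out, Fight); at each, neither player gains by switching.

(Enter, Accommodate) and (Stay out, Fight)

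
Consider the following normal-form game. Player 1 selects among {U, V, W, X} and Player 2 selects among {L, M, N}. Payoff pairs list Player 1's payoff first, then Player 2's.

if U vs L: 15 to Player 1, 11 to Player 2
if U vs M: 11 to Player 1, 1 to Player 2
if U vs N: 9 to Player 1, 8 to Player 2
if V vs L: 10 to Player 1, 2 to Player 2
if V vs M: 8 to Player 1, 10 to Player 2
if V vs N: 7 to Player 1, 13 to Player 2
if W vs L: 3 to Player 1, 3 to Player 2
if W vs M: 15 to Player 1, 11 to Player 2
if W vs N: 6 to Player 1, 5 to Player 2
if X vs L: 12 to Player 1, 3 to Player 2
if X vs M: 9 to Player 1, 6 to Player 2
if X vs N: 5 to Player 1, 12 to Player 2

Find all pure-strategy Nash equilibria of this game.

(U, L) and (W, M)

Find each player's best response to every opponent strategy; NE are the intersections.
Player 1's best responses — vs L: U (payoff 15); vs M: W (payoff 15); vs N: U (payoff 9).
Player 2's best responses — vs U: L (payoff 11); vs V: N (payoff 13); vs W: M (payoff 11); vs X: N (payoff 12).
Mutual best responses occur at (U, L) and (W, M); at each, neither player gains by switching.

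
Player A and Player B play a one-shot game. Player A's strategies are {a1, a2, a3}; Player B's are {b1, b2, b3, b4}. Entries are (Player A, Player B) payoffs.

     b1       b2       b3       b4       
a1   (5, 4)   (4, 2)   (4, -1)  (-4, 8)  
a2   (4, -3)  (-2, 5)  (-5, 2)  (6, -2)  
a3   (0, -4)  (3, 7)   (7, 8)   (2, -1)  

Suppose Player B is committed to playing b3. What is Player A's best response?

With Player B fixed at b3, Player A's payoffs are: a1 → 4, a2 → -5, a3 → 7.
The maximum is 7, achieved by a3.

a3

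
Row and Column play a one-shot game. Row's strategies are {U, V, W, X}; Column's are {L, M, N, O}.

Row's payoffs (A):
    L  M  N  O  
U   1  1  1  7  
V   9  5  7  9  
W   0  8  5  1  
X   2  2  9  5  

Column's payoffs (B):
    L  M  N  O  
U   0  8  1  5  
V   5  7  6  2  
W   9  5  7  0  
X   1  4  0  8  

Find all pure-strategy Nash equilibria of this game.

Check mutual best responses: a cell is a NE iff neither player can gain by unilaterally deviating.
Row's best responses — vs L: V (payoff 9); vs M: W (payoff 8); vs N: X (payoff 9); vs O: V (payoff 9).
Column's best responses — vs U: M (payoff 8); vs V: M (payoff 7); vs W: L (payoff 9); vs X: O (payoff 8).
No cell has both players best-responding. For instance, Row's best reply to N is X, but against X Column prefers O over N.

None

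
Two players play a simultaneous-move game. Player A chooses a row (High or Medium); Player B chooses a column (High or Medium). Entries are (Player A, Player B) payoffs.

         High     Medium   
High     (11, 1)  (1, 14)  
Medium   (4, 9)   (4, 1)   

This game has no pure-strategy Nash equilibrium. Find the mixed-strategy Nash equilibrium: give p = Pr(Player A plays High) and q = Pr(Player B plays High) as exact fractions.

p = 8/21, q = 3/10

Each player's mixing probability is pinned down by making the *other* player indifferent.
Player B indifferent between High and Medium: p·1 + (1−p)·9 = p·14 + (1−p)·1 ⟹ 9 + (-8)p = 1 + 13p ⟹ p = 8/21.
Player A indifferent between High and Medium: q·11 + (1−q)·1 = q·4 + (1−q)·4 ⟹ 1 + 10q = 4 + 0q ⟹ q = 3/10.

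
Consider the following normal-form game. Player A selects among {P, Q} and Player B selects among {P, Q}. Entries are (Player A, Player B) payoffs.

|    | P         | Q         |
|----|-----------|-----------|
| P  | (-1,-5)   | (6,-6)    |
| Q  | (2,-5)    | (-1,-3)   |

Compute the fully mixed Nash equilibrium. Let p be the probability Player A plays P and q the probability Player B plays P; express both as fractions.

p = 2/3, q = 7/10

In a mixed NE each player is indifferent between their pure strategies, so the opponent's mix sets the indifference.
Player B indifferent between P and Q: p·(-5) + (1−p)·(-5) = p·(-6) + (1−p)·(-3) ⟹ (-5) + 0p = (-3) + (-3)p ⟹ p = 2/3.
Player A indifferent between P and Q: q·(-1) + (1−q)·6 = q·2 + (1−q)·(-1) ⟹ 6 + (-7)q = (-1) + 3q ⟹ q = 7/10.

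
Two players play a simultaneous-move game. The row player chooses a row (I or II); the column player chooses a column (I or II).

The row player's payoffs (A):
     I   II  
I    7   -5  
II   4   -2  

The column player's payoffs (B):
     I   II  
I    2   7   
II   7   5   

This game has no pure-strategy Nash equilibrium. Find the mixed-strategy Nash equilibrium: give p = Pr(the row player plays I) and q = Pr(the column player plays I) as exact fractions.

p = 2/7, q = 1/2

In a mixed NE each player is indifferent between their pure strategies, so the opponent's mix sets the indifference.
The column player indifferent between I and II: p·2 + (1−p)·7 = p·7 + (1−p)·5 ⟹ 7 + (-5)p = 5 + 2p ⟹ p = 2/7.
The row player indifferent between I and II: q·7 + (1−q)·(-5) = q·4 + (1−q)·(-2) ⟹ (-5) + 12q = (-2) + 6q ⟹ q = 1/2.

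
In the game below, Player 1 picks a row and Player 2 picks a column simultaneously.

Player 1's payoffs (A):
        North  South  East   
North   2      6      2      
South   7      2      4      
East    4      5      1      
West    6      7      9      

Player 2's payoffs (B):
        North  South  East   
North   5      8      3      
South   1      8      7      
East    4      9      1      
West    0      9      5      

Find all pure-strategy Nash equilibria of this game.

Check mutual best responses: a cell is a NE iff neither player can gain by unilaterally deviating.
Player 1's best responses — vs North: South (payoff 7); vs South: West (payoff 7); vs East: West (payoff 9).
Player 2's best responses — vs North: South (payoff 8); vs South: South (payoff 8); vs East: South (payoff 9); vs West: South (payoff 9).
The only mutual best response is (West, South); neither player gains by switching there.

(West, South)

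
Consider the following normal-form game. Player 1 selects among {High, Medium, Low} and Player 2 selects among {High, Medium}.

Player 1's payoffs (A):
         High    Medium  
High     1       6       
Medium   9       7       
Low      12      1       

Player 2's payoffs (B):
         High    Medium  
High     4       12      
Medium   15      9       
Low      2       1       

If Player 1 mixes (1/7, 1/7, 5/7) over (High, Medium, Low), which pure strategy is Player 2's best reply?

Player 2's best reply maximizes expected payoff against the mix.
High: (1/7)·4 + (1/7)·15 + (5/7)·2 = 29/7
Medium: (1/7)·12 + (1/7)·9 + (5/7)·1 = 26/7
Highest expected payoff is 29/7, from High.

High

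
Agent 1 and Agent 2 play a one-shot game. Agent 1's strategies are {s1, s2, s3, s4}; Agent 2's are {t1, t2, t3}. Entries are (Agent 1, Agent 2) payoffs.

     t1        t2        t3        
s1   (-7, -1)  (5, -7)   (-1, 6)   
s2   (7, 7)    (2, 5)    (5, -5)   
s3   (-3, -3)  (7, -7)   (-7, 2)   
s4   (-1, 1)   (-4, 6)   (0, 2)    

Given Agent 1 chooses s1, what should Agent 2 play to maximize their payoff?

With Agent 1 fixed at s1, Agent 2's payoffs are: t1 → -1, t2 → -7, t3 → 6.
The maximum is 6, achieved by t3.

t3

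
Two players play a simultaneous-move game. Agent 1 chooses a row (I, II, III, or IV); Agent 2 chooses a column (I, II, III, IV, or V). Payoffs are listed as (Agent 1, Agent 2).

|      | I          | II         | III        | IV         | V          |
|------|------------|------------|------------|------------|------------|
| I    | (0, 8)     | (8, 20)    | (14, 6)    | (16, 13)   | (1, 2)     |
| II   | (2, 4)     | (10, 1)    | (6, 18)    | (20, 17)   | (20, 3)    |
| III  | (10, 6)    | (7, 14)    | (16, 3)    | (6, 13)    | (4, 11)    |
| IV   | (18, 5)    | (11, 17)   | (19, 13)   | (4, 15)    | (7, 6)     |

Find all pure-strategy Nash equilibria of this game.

(IV, II)

Find each player's best response to every opponent strategy; NE are the intersections.
Agent 1's best responses — vs I: IV (payoff 18); vs II: IV (payoff 11); vs III: IV (payoff 19); vs IV: II (payoff 20); vs V: II (payoff 20).
Agent 2's best responses — vs I: II (payoff 20); vs II: III (payoff 18); vs III: II (payoff 14); vs IV: II (payoff 17).
The only mutual best response is (IV, II); neither player gains by switching there.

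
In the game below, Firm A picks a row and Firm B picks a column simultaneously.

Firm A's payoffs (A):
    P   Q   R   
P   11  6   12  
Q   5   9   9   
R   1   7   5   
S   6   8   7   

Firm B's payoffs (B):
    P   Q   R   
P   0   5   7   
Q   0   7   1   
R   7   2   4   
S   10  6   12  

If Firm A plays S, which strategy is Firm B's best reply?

R

With Firm A fixed at S, Firm B's payoffs are: P → 10, Q → 6, R → 12.
The maximum is 12, achieved by R.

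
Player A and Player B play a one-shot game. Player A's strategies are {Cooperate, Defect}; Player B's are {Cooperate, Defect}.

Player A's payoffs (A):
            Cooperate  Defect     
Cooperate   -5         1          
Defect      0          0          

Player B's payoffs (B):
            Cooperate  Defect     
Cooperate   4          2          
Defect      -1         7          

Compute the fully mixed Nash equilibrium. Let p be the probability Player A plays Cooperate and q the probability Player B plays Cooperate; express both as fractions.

p = 4/5, q = 1/6

In a mixed NE each player is indifferent between their pure strategies, so the opponent's mix sets the indifference.
Player B indifferent between Cooperate and Defect: p·4 + (1−p)·(-1) = p·2 + (1−p)·7 ⟹ (-1) + 5p = 7 + (-5)p ⟹ p = 4/5.
Player A indifferent between Cooperate and Defect: q·(-5) + (1−q)·1 = q·0 + (1−q)·0 ⟹ 1 + (-6)q = 0 + 0q ⟹ q = 1/6.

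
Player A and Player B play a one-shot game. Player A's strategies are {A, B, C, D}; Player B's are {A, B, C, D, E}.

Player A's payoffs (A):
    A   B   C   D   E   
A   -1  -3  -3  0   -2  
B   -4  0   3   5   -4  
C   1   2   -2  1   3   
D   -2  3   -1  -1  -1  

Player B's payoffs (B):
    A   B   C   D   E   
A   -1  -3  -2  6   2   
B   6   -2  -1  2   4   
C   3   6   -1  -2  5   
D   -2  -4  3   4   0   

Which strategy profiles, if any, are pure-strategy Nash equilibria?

No pure-strategy Nash equilibrium

A profile is a Nash equilibrium when each player is best-responding to the other.
Player A's best responses — vs A: C (payoff 1); vs B: D (payoff 3); vs C: B (payoff 3); vs D: B (payoff 5); vs E: C (payoff 3).
Player B's best responses — vs A: D (payoff 6); vs B: A (payoff 6); vs C: B (payoff 6); vs D: D (payoff 4).
No cell has both players best-responding. For instance, Player A's best reply to C is B, but against B Player B prefers A over C.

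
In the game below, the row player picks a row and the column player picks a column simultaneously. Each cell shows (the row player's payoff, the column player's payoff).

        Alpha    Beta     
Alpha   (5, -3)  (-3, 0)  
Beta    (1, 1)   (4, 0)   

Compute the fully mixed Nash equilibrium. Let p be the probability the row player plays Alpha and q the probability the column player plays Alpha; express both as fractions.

In a mixed NE each player is indifferent between their pure strategies, so the opponent's mix sets the indifference.
The column player indifferent between Alpha and Beta: p·(-3) + (1−p)·1 = p·0 + (1−p)·0 ⟹ 1 + (-4)p = 0 + 0p ⟹ p = 1/4.
The row player indifferent between Alpha and Beta: q·5 + (1−q)·(-3) = q·1 + (1−q)·4 ⟹ (-3) + 8q = 4 + (-3)q ⟹ q = 7/11.

p = 1/4, q = 7/11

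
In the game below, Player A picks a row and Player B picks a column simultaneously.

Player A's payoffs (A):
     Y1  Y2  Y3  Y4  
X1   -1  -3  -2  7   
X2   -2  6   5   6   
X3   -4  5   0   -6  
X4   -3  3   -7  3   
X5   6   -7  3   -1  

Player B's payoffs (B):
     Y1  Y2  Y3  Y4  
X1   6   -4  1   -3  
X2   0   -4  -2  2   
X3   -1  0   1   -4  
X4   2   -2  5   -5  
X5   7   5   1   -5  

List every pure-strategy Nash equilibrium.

Check mutual best responses: a cell is a NE iff neither player can gain by unilaterally deviating.
Player A's best responses — vs Y1: X5 (payoff 6); vs Y2: X2 (payoff 6); vs Y3: X2 (payoff 5); vs Y4: X1 (payoff 7).
Player B's best responses — vs X1: Y1 (payoff 6); vs X2: Y4 (payoff 2); vs X3: Y3 (payoff 1); vs X4: Y3 (payoff 5); vs X5: Y1 (payoff 7).
The only mutual best response is (X5, Y1); neither player gains by switching there.

(X5, Y1)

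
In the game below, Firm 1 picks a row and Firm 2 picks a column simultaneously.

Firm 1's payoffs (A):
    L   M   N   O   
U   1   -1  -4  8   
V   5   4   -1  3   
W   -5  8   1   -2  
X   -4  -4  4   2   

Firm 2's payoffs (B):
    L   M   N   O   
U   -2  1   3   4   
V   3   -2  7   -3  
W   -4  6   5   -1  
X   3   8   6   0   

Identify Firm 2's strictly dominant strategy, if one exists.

None

Check whether one of Firm 2's strategies beats all alternatives regardless of what the opponent does.
L is not dominant: against U, M gives 1 > -2.
M is not dominant: against U, N gives 3 > 1.
N is not dominant: against U, O gives 4 > 3.
O is not dominant: against V, L gives 3 > -3.
No single strategy is best against every opponent action.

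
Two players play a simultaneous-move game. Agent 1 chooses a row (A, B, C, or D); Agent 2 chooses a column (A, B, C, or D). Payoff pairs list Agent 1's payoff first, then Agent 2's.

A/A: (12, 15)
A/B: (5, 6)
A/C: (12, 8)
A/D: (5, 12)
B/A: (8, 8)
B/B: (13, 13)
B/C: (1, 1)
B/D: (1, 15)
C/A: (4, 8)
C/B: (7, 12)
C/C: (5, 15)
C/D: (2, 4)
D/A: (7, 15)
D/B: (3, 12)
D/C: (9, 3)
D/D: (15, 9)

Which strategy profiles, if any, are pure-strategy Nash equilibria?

Check mutual best responses: a cell is a NE iff neither player can gain by unilaterally deviating.
Agent 1's best responses — vs A: A (payoff 12); vs B: B (payoff 13); vs C: A (payoff 12); vs D: D (payoff 15).
Agent 2's best responses — vs A: A (payoff 15); vs B: D (payoff 15); vs C: C (payoff 15); vs D: A (payoff 15).
The only mutual best response is (A, A); neither player gains by switching there.

(A, A)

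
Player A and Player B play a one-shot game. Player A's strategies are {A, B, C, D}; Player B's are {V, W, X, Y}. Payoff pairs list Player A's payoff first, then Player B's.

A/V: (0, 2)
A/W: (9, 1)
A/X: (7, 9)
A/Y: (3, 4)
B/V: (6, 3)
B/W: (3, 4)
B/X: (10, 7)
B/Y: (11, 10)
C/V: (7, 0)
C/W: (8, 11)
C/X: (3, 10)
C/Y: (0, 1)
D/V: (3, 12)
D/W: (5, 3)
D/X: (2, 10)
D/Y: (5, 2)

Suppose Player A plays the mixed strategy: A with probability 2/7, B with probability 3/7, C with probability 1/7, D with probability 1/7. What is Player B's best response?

X

Player B's best reply maximizes expected payoff against the mix.
V: (2/7)·2 + (3/7)·3 + (1/7)·0 + (1/7)·12 = 25/7
W: (2/7)·1 + (3/7)·4 + (1/7)·11 + (1/7)·3 = 4
X: (2/7)·9 + (3/7)·7 + (1/7)·10 + (1/7)·10 = 59/7
Y: (2/7)·4 + (3/7)·10 + (1/7)·1 + (1/7)·2 = 41/7
Highest expected payoff is 59/7, from X.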